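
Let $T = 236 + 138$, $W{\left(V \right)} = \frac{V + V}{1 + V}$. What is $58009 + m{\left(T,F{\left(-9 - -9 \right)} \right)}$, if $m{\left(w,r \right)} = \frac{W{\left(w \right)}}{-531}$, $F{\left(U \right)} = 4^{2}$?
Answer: $\frac{11551041377}{199125} \approx 58009.0$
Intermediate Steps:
$W{\left(V \right)} = \frac{2 V}{1 + V}$
$T = 374$
$F{\left(U \right)} = 16$
$m{\left(w,r \right)} = - \frac{2 w}{531 \left(1 + w\right)}$ ($m{\left(w,r \right)} = \frac{2 w \frac{1}{1 + w}}{-531} = \frac{2 w}{1 + w} \left(- \frac{1}{531}\right) = - \frac{2 w}{531 \left(1 + w\right)}$)
$58009 + m{\left(T,F{\left(-9 - -9 \right)} \right)} = 58009 - \frac{748}{531 + 531 \cdot 374} = 58009 - \frac{748}{531 + 198594} = 58009 - \frac{748}{199125} = \frac{11551041377}{199125}$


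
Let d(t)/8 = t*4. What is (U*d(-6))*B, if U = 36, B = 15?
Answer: -103680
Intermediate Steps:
d(t) = 32*t (d(t) = 8*(t*4) = 8*(4*t) = 32*t)
(U*d(-6))*B = (36*(32*(-6)))*15 = (36*(-192))*15 = -6912*15 = -103680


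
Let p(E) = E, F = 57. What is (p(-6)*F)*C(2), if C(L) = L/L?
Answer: -342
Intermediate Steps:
C(L) = 1
(p(-6)*F)*C(2) = -6*57*1 = -342*1 = -342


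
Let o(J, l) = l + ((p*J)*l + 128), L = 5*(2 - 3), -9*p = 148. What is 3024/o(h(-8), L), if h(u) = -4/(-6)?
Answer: 81648/4801 ≈ 17.006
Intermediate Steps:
p = -148/9 (p = -1/9*148 = -148/9 ≈ -16.444)
h(u) = 2/3 (h(u) = -4*(-1/6) = 2/3)
L = -5 (L = 5*(-1) = -5)
o(J, l) = 128 + l - 148*J*l/9 (o(J, l) = l + ((-148*J/9)*l + 128) = l + (-148*J*l/9 + 128) = l + (128 - 148*J*l/9) = 128 + l - 148*J*l/9)
3024/o(h(-8), L) = 3024/(128 - 5 - 148/9*2/3*(-5)) = 3024/(128 - 5 + 1480/27) = 3024/(4801/27) = 3024*(27/4801) = 81648/4801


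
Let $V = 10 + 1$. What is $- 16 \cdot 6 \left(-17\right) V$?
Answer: $17952$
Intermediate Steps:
$V = 11$
$- 16 \cdot 6 \left(-17\right) V = - 16 \cdot 6 \left(-17\right) 11 = \left(-16\right) \left(-102\right) 11 = 1632 \cdot 11 = 17952$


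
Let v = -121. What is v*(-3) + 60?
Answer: 423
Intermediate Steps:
v*(-3) + 60 = -121*(-3) + 60 = 363 + 60 = 423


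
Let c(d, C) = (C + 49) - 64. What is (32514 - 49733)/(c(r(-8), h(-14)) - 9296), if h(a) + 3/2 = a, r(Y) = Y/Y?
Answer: 34438/18653 ≈ 1.8462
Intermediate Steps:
r(Y) = 1
h(a) = -3/2 + a
c(d, C) = -15 + C (c(d, C) = (49 + C) - 64 = -15 + C)
(32514 - 49733)/(c(r(-8), h(-14)) - 9296) = (32514 - 49733)/((-15 + (-3/2 - 14)) - 9296) = -17219/((-15 - 31/2) - 9296) = -17219/(-61/2 - 9296) = -17219/(-18653/2) = -17219*(-2/18653) = 34438/18653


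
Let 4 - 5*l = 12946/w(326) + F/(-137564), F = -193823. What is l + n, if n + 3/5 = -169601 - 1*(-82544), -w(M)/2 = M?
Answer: -1394275699993/16016380 ≈ -87053.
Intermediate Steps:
w(M) = -2*M
l = 14380699/3203276 (l = ⅘ - (12946/((-2*326)) - 193823/(-137564))/5 = ⅘ - (12946/(-652) - 193823*(-1/137564))/5 = ⅘ - (12946*(-1/652) + 27689/19652)/5 = ⅘ - (-6473/326 + 27689/19652)/5 = ⅘ - ⅕*(-59090391/3203276) = ⅘ + 59090391/16016380 = 14380699/3203276 ≈ 4.4894)
n = -435288/5 (n = -⅗ + (-169601 - 1*(-82544)) = -⅗ + (-169601 + 82544) = -⅗ - 87057 = -435288/5 ≈ -87058.)
l + n = 14380699/3203276 - 435288/5 = -1394275699993/16016380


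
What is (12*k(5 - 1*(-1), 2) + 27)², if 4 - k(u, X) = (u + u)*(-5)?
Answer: 632025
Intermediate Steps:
k(u, X) = 4 + 10*u (k(u, X) = 4 - (u + u)*(-5) = 4 - 2*u*(-5) = 4 - (-10)*u = 4 + 10*u)
(12*k(5 - 1*(-1), 2) + 27)² = (12*(4 + 10*(5 - 1*(-1))) + 27)² = (12*(4 + 10*(5 + 1)) + 27)² = (12*(4 + 10*6) + 27)² = (12*(4 + 60) + 27)² = (12*64 + 27)² = (768 + 27)² = 795² = 632025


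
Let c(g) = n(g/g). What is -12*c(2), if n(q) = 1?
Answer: -12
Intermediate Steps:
c(g) = 1
-12*c(2) = -12*1 = -12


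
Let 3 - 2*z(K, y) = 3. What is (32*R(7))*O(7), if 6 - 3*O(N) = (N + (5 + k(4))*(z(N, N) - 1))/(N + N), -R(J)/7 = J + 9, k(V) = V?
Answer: -22016/3 ≈ -7338.7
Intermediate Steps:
z(K, y) = 0 (z(K, y) = 3/2 - ½*3 = 3/2 - 3/2 = 0)
R(J) = -63 - 7*J (R(J) = -7*(J + 9) = -7*(9 + J) = -63 - 7*J)
O(N) = 2 - (-9 + N)/(6*N) (O(N) = 2 - (N + (5 + 4)*(0 - 1))/(3*(N + N)) = 2 - (N + 9*(-1))/(3*(2*N)) = 2 - (N - 9)*1/(2*N)/3 = 2 - (-9 + N)*1/(2*N)/3 = 2 - (-9 + N)/(6*N))
(32*R(7))*O(7) = (32*(-63 - 7*7))*((⅙)*(9 + 11*7)/7) = (32*(-63 - 49))*((⅙)*(⅐)*(9 + 77)) = (32*(-112))*((⅙)*(⅐)*86) = -3584*43/21 = -22016/3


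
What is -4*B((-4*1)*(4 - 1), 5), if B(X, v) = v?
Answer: -20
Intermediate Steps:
-4*B((-4*1)*(4 - 1), 5) = -4*5 = -20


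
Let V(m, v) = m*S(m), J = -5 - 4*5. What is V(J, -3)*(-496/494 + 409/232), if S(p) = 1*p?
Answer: 27179375/57304 ≈ 474.30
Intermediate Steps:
S(p) = p
J = -25 (J = -5 - 1*20 = -5 - 20 = -25)
V(m, v) = m² (V(m, v) = m*m = m²)
V(J, -3)*(-496/494 + 409/232) = (-25)²*(-496/494 + 409/232) = 625*(-496*1/494 + 409*(1/232)) = 625*(-248/247 + 409/232) = 625*(43487/57304) = 27179375/57304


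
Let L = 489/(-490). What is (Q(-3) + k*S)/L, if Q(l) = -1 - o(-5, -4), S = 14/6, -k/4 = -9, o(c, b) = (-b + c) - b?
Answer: -39200/489 ≈ -80.164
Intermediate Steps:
L = -489/490 (L = 489*(-1/490) = -489/490 ≈ -0.99796)
o(c, b) = c - 2*b (o(c, b) = (c - b) - b = c - 2*b)
k = 36 (k = -4*(-9) = 36)
S = 7/3 (S = 14*(⅙) = 7/3 ≈ 2.3333)
Q(l) = -4 (Q(l) = -1 - (-5 - 2*(-4)) = -1 - (-5 + 8) = -1 - 1*3 = -1 - 3 = -4)
(Q(-3) + k*S)/L = (-4 + 36*(7/3))/(-489/490) = (-4 + 84)*(-490/489) = 80*(-490/489) = -39200/489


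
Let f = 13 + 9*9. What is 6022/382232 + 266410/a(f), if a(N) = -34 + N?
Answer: 2545769711/573348 ≈ 4440.2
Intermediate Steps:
f = 94 (f = 13 + 81 = 94)
6022/382232 + 266410/a(f) = 6022/382232 + 266410/(-34 + 94) = 6022*(1/382232) + 266410/60 = 3011/191116 + 266410*(1/60) = 3011/191116 + 26641/6 = 2545769711/573348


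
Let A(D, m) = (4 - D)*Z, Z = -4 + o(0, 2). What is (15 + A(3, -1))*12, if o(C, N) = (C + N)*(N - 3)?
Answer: 108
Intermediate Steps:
o(C, N) = (-3 + N)*(C + N) (o(C, N) = (C + N)*(-3 + N) = (-3 + N)*(C + N))
Z = -6 (Z = -4 + (2² - 3*0 - 3*2 + 0*2) = -4 + (4 + 0 - 6 + 0) = -4 - 2 = -6)
A(D, m) = -24 + 6*D (A(D, m) = (4 - D)*(-6) = -24 + 6*D)
(15 + A(3, -1))*12 = (15 + (-24 + 6*3))*12 = (15 + (-24 + 18))*12 = (15 - 6)*12 = 9*12 = 108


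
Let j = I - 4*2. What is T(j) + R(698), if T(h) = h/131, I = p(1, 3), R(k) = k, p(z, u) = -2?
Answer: 91428/131 ≈ 697.92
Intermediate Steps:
I = -2
j = -10 (j = -2 - 4*2 = -2 - 8 = -10)
T(h) = h/131 (T(h) = h*(1/131) = h/131)
T(j) + R(698) = (1/131)*(-10) + 698 = -10/131 + 698 = 91428/131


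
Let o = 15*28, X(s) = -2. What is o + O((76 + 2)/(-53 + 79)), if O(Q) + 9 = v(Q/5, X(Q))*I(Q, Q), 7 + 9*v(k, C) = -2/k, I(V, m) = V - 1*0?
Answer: 3668/9 ≈ 407.56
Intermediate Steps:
I(V, m) = V (I(V, m) = V + 0 = V)
v(k, C) = -7/9 - 2/(9*k) (v(k, C) = -7/9 + (-2/k)/9 = -7/9 - 2/(9*k))
O(Q) = -91/9 - 7*Q/9 (O(Q) = -9 + ((-2 - 7*Q/5)/(9*((Q/5))))*Q = -9 + ((5/Q)*(-2 - 7*Q/5)/9)*Q = -9 + (5*(-2 - 7*Q/5)/(9*Q))*Q = -9 + (-10/9 - 7*Q/9) = -91/9 - 7*Q/9)
o = 420
o + O((76 + 2)/(-53 + 79)) = 420 + (-91/9 - 7*(76 + 2)/(9*(-53 + 79))) = 420 + (-91/9 - 182/(3*26)) = 420 + (-91/9 - 7/9*3) = 420 + (-91/9 - 7/3) = 420 - 112/9 = 3668/9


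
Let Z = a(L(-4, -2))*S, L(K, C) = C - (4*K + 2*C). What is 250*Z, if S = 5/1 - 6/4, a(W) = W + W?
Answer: 31500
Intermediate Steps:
L(K, C) = -C - 4*K (L(K, C) = C - (2*C + 4*K) = C + (-4*K - 2*C) = -C - 4*K)
a(W) = 2*W
S = 7/2 (S = 5*1 - 6*¼ = 5 - 3/2 = 7/2 ≈ 3.5000)
Z = 126 (Z = (2*(-1*(-2) - 4*(-4)))*(7/2) = (2*(2 + 16))*(7/2) = (2*18)*(7/2) = 36*(7/2) = 126)
250*Z = 250*126 = 31500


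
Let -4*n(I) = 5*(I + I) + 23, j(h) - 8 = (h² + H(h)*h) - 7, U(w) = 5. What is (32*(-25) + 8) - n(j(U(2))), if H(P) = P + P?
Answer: -2385/4 ≈ -596.25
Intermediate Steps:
H(P) = 2*P
j(h) = 1 + 3*h² (j(h) = 8 + ((h² + (2*h)*h) - 7) = 8 + ((h² + 2*h²) - 7) = 8 + (3*h² - 7) = 8 + (-7 + 3*h²) = 1 + 3*h²)
n(I) = -23/4 - 5*I/2 (n(I) = -(5*(I + I) + 23)/4 = -(5*(2*I) + 23)/4 = -(10*I + 23)/4 = -(23 + 10*I)/4 = -23/4 - 5*I/2)
(32*(-25) + 8) - n(j(U(2))) = (32*(-25) + 8) - (-23/4 - 5*(1 + 3*5²)/2) = (-800 + 8) - (-23/4 - 5*(1 + 3*25)/2) = -792 - (-23/4 - 5*(1 + 75)/2) = -792 - (-23/4 - 5/2*76) = -792 - (-23/4 - 190) = -792 - 1*(-783/4) = -792 + 783/4 = -2385/4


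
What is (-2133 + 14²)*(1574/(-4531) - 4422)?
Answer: 38812939672/4531 ≈ 8.5661e+6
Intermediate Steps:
(-2133 + 14²)*(1574/(-4531) - 4422) = (-2133 + 196)*(1574*(-1/4531) - 4422) = -1937*(-1574/4531 - 4422) = -1937*(-20037656/4531) = 38812939672/4531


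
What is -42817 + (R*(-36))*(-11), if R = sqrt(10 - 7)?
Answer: -42817 + 396*sqrt(3) ≈ -42131.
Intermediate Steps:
R = sqrt(3) ≈ 1.7320
-42817 + (R*(-36))*(-11) = -42817 + (sqrt(3)*(-36))*(-11) = -42817 - 36*sqrt(3)*(-11) = -42817 + 396*sqrt(3)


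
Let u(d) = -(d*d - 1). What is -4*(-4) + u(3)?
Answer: 8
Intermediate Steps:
u(d) = 1 - d² (u(d) = -(d² - 1) = -(-1 + d²) = 1 - d²)
-4*(-4) + u(3) = -4*(-4) + (1 - 1*3²) = 16 + (1 - 1*9) = 16 + (1 - 9) = 16 - 8 = 8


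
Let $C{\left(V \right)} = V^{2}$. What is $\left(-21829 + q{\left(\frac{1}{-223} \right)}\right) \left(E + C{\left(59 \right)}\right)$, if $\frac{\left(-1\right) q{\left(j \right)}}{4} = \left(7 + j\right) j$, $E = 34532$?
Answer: $- \frac{41264179703313}{49729} \approx -8.2978 \cdot 10^{8}$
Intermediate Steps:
$q{\left(j \right)} = - 4 j \left(7 + j\right)$ ($q{\left(j \right)} = - 4 \left(7 + j\right) j = - 4 j \left(7 + j\right)$)
$\left(-21829 + q{\left(\frac{1}{-223} \right)}\right) \left(E + C{\left(59 \right)}\right) = \left(-21829 - \frac{4 \left(7 + \frac{1}{-223}\right)}{-223}\right) \left(34532 + 59^{2}\right) = \left(-21829 - - \frac{4 \left(7 - \frac{1}{223}\right)}{223}\right) \left(34532 + 3481\right) = \left(-21829 - \left(- \frac{4}{223}\right) \frac{1560}{223}\right) 38013 = \left(-21829 + \frac{6240}{49729}\right) 38013 = \left(- \frac{1085528101}{49729}\right) 38013 = - \frac{41264179703313}{49729}$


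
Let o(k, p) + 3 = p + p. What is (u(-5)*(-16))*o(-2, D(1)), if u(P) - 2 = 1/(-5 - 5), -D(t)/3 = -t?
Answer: -456/5 ≈ -91.200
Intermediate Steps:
D(t) = 3*t (D(t) = -(-3)*t = 3*t)
o(k, p) = -3 + 2*p (o(k, p) = -3 + (p + p) = -3 + 2*p)
u(P) = 19/10 (u(P) = 2 + 1/(-5 - 5) = 2 + 1/(-10) = 2 - ⅒ = 19/10)
(u(-5)*(-16))*o(-2, D(1)) = ((19/10)*(-16))*(-3 + 2*(3*1)) = -152*(-3 + 2*3)/5 = -152*(-3 + 6)/5 = -152/5*3 = -456/5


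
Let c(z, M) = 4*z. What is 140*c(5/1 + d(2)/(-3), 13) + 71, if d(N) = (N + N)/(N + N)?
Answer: 8053/3 ≈ 2684.3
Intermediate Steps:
d(N) = 1 (d(N) = (2*N)/((2*N)) = (2*N)*(1/(2*N)) = 1)
140*c(5/1 + d(2)/(-3), 13) + 71 = 140*(4*(5/1 + 1/(-3))) + 71 = 140*(4*(5*1 + 1*(-⅓))) + 71 = 140*(4*(5 - ⅓)) + 71 = 140*(4*(14/3)) + 71 = 140*(56/3) + 71 = 7840/3 + 71 = 8053/3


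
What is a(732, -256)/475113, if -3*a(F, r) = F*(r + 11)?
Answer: 59780/475113 ≈ 0.12582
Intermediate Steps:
a(F, r) = -F*(11 + r)/3 (a(F, r) = -F*(r + 11)/3 = -F*(11 + r)/3)
a(732, -256)/475113 = -1/3*732*(11 - 256)/475113 = -1/3*732*(-245)*(1/475113) = 59780*(1/475113) = 59780/475113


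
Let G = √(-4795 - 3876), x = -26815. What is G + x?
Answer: -26815 + I*√8671 ≈ -26815.0 + 93.118*I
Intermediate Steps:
G = I*√8671 (G = √(-8671) = I*√8671 ≈ 93.118*I)
G + x = I*√8671 - 26815 = -26815 + I*√8671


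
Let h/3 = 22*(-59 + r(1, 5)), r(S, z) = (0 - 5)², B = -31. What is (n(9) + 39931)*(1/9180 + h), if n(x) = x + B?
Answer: -274040722457/3060 ≈ -8.9556e+7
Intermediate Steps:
n(x) = -31 + x (n(x) = x - 31 = -31 + x)
r(S, z) = 25 (r(S, z) = (-5)² = 25)
h = -2244 (h = 3*(22*(-59 + 25)) = 3*(22*(-34)) = 3*(-748) = -2244)
(n(9) + 39931)*(1/9180 + h) = ((-31 + 9) + 39931)*(1/9180 - 2244) = (-22 + 39931)*(1/9180 - 2244) = 39909*(-20599919/9180) = -274040722457/3060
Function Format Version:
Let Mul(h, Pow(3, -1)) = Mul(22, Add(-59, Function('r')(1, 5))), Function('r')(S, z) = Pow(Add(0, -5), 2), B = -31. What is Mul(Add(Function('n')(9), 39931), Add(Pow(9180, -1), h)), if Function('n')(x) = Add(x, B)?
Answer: Rational(-274040722457, 3060) ≈ -8.9556e+7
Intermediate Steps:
Function('n')(x) = Add(-31, x) (Function('n')(x) = Add(x, -31) = Add(-31, x))
Function('r')(S, z) = 25 (Function('r')(S, z) = Pow(-5, 2) = 25)
h = -2244 (h = Mul(3, Mul(22, Add(-59, 25))) = Mul(3, Mul(22, -34)) = Mul(3, -748) = -2244)
Mul(Add(Function('n')(9), 39931), Add(Pow(9180, -1), h)) = Mul(Add(Add(-31, 9), 39931), Add(Pow(9180, -1), -2244)) = Mul(Add(-22, 39931), Add(Rational(1, 9180), -2244)) = Mul(39909, Rational(-20599919, 9180)) = Rational(-274040722457, 3060)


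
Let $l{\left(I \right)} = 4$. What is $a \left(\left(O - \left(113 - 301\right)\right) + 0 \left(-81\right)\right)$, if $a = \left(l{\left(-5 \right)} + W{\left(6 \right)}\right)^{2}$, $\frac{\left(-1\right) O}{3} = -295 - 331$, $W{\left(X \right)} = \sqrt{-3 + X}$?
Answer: $39254 + 16528 \sqrt{3} \approx 67881.0$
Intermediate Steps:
$O = 1878$ ($O = - 3 \left(-295 - 331\right) = \left(-3\right) \left(-626\right) = 1878$)
$a = \left(4 + \sqrt{3}\right)^{2}$ ($a = \left(4 + \sqrt{-3 + 6}\right)^{2} = \left(4 + \sqrt{3}\right)^{2} \approx 32.856$)
$a \left(\left(O - \left(113 - 301\right)\right) + 0 \left(-81\right)\right) = \left(4 + \sqrt{3}\right)^{2} \left(\left(1878 - \left(113 - 301\right)\right) + 0 \left(-81\right)\right) = \left(4 + \sqrt{3}\right)^{2} \left(\left(1878 - \left(113 - 301\right)\right) + 0\right) = \left(4 + \sqrt{3}\right)^{2} \left(\left(1878 - -188\right) + 0\right) = \left(4 + \sqrt{3}\right)^{2} \left(\left(1878 + 188\right) + 0\right) = \left(4 + \sqrt{3}\right)^{2} \left(2066 + 0\right) = \left(4 + \sqrt{3}\right)^{2} \cdot 2066 = 2066 \left(4 + \sqrt{3}\right)^{2}$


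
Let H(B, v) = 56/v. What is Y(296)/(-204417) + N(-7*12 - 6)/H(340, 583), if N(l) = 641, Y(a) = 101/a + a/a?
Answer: 353309513101/52944003 ≈ 6673.3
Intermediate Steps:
Y(a) = 1 + 101/a (Y(a) = 101/a + 1 = 1 + 101/a)
Y(296)/(-204417) + N(-7*12 - 6)/H(340, 583) = ((101 + 296)/296)/(-204417) + 641/((56/583)) = ((1/296)*397)*(-1/204417) + 641/((56*(1/583))) = (397/296)*(-1/204417) + 641/(56/583) = -397/60507432 + 641*(583/56) = -397/60507432 + 373703/56 = 353309513101/52944003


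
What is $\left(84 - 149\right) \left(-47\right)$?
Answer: $3055$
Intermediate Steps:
$\left(84 - 149\right) \left(-47\right) = \left(-65\right) \left(-47\right) = 3055$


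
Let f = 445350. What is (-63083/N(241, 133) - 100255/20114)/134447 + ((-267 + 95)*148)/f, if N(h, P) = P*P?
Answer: -609531220910759111/10651831915152305850 ≈ -0.057223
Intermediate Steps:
N(h, P) = P²
(-63083/N(241, 133) - 100255/20114)/134447 + ((-267 + 95)*148)/f = (-63083/(133²) - 100255/20114)/134447 + ((-267 + 95)*148)/445350 = (-63083/17689 - 100255*1/20114)*(1/134447) - 172*148*(1/445350) = (-63083*1/17689 - 100255/20114)*(1/134447) - 25456*1/445350 = (-63083/17689 - 100255/20114)*(1/134447) - 12728/222675 = -3042262157/355796546*1/134447 - 12728/222675 = -3042262157/47835778220062 - 12728/222675 = -609531220910759111/10651831915152305850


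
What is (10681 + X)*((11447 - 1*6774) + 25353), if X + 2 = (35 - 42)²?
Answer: 322118928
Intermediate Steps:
X = 47 (X = -2 + (35 - 42)² = -2 + (-7)² = -2 + 49 = 47)
(10681 + X)*((11447 - 1*6774) + 25353) = (10681 + 47)*((11447 - 1*6774) + 25353) = 10728*((11447 - 6774) + 25353) = 10728*(4673 + 25353) = 10728*30026 = 322118928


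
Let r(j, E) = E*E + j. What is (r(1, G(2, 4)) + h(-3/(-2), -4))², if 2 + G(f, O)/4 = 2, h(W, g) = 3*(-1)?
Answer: 4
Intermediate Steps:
h(W, g) = -3
G(f, O) = 0 (G(f, O) = -8 + 4*2 = -8 + 8 = 0)
r(j, E) = j + E² (r(j, E) = E² + j = j + E²)
(r(1, G(2, 4)) + h(-3/(-2), -4))² = ((1 + 0²) - 3)² = ((1 + 0) - 3)² = (1 - 3)² = (-2)² = 4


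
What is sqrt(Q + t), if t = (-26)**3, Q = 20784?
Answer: 2*sqrt(802) ≈ 56.639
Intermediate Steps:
t = -17576
sqrt(Q + t) = sqrt(20784 - 17576) = sqrt(3208) = 2*sqrt(802)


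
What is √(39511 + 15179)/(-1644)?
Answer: -√54690/1644 ≈ -0.14225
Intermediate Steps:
√(39511 + 15179)/(-1644) = √54690*(-1/1644) = -√54690/1644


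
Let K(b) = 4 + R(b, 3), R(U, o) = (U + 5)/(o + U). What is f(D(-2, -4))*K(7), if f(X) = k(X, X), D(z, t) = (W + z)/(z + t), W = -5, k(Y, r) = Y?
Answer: 91/15 ≈ 6.0667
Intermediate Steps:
D(z, t) = (-5 + z)/(t + z) (D(z, t) = (-5 + z)/(z + t) = (-5 + z)/(t + z))
R(U, o) = (5 + U)/(U + o)
K(b) = 4 + (5 + b)/(3 + b) (K(b) = 4 + (5 + b)/(b + 3) = 4 + (5 + b)/(3 + b))
f(X) = X
f(D(-2, -4))*K(7) = ((-5 - 2)/(-4 - 2))*((17 + 5*7)/(3 + 7)) = (-7/(-6))*((17 + 35)/10) = (-⅙*(-7))*((⅒)*52) = (7/6)*(26/5) = 91/15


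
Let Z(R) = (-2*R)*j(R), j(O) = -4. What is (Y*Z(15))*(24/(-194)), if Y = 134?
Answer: -192960/97 ≈ -1989.3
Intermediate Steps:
Z(R) = 8*R (Z(R) = -2*R*(-4) = 8*R)
(Y*Z(15))*(24/(-194)) = (134*(8*15))*(24/(-194)) = (134*120)*(24*(-1/194)) = 16080*(-12/97) = -192960/97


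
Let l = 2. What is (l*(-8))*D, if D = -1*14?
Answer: 224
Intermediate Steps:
D = -14
(l*(-8))*D = (2*(-8))*(-14) = -16*(-14) = 224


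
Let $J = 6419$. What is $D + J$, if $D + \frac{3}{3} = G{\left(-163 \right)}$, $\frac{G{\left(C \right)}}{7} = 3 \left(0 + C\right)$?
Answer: $2995$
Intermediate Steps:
$G{\left(C \right)} = 21 C$ ($G{\left(C \right)} = 7 \cdot 3 \left(0 + C\right) = 7 \cdot 3 C = 21 C$)
$D = -3424$ ($D = -1 + 21 \left(-163\right) = -1 - 3423 = -3424$)
$D + J = -3424 + 6419 = 2995$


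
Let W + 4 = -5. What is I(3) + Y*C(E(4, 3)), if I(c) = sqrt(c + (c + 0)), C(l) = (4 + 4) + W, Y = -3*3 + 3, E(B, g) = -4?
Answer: 6 + sqrt(6) ≈ 8.4495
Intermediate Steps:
W = -9 (W = -4 - 5 = -9)
Y = -6 (Y = -9 + 3 = -6)
C(l) = -1 (C(l) = (4 + 4) - 9 = 8 - 9 = -1)
I(c) = sqrt(2)*sqrt(c) (I(c) = sqrt(c + c) = sqrt(2*c) = sqrt(2)*sqrt(c))
I(3) + Y*C(E(4, 3)) = sqrt(2)*sqrt(3) - 6*(-1) = sqrt(6) + 6 = 6 + sqrt(6)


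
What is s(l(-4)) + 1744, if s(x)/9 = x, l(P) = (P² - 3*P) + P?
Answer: 1960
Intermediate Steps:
l(P) = P² - 2*P
s(x) = 9*x
s(l(-4)) + 1744 = 9*(-4*(-2 - 4)) + 1744 = 9*(-4*(-6)) + 1744 = 9*24 + 1744 = 216 + 1744 = 1960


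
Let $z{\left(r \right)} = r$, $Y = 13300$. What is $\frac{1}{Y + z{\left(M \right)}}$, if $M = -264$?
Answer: $\frac{1}{13036} \approx 7.6711 \cdot 10^{-5}$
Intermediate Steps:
$\frac{1}{Y + z{\left(M \right)}} = \frac{1}{13300 - 264} = \frac{1}{13036}$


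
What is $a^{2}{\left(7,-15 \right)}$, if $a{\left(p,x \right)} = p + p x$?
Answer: $9604$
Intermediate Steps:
$a^{2}{\left(7,-15 \right)} = \left(7 \left(1 - 15\right)\right)^{2} = \left(7 \left(-14\right)\right)^{2} = \left(-98\right)^{2} = 9604$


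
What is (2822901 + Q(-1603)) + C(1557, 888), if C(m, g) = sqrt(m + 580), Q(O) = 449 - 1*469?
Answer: 2822881 + sqrt(2137) ≈ 2.8229e+6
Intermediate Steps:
Q(O) = -20 (Q(O) = 449 - 469 = -20)
C(m, g) = sqrt(580 + m)
(2822901 + Q(-1603)) + C(1557, 888) = (2822901 - 20) + sqrt(580 + 1557) = 2822881 + sqrt(2137)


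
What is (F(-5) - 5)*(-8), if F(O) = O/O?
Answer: 32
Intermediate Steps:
F(O) = 1
(F(-5) - 5)*(-8) = (1 - 5)*(-8) = -4*(-8) = 32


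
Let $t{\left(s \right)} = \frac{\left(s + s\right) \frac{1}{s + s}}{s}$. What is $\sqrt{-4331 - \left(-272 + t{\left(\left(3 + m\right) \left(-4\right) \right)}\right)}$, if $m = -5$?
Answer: $\frac{i \sqrt{64946}}{4} \approx 63.711 i$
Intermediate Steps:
$t{\left(s \right)} = \frac{1}{s}$ ($t{\left(s \right)} = \frac{2 s \frac{1}{2 s}}{s} = 1 \frac{1}{s} = \frac{1}{s}$)
$\sqrt{-4331 - \left(-272 + t{\left(\left(3 + m\right) \left(-4\right) \right)}\right)} = \sqrt{-4331 + \left(272 - \frac{1}{\left(3 - 5\right) \left(-4\right)}\right)} = \sqrt{-4331 + \left(272 - \frac{1}{\left(-2\right) \left(-4\right)}\right)} = \sqrt{-4331 + \left(272 - \frac{1}{8}\right)} = \sqrt{-4331 + \frac{2175}{8}} = \sqrt{- \frac{32473}{8}} = \frac{i \sqrt{64946}}{4}$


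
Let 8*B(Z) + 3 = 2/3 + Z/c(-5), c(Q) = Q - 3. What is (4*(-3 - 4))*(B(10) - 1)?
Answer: 973/24 ≈ 40.542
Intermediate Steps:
c(Q) = -3 + Q
B(Z) = -7/24 - Z/64 (B(Z) = -3/8 + (2/3 + Z/(-3 - 5))/8 = -3/8 + (2*(⅓) + Z/(-8))/8 = -3/8 + (⅔ + Z*(-⅛))/8 = -3/8 + (⅔ - Z/8)/8 = -3/8 + (1/12 - Z/64) = -7/24 - Z/64)
(4*(-3 - 4))*(B(10) - 1) = (4*(-3 - 4))*((-7/24 - 1/64*10) - 1) = (4*(-7))*((-7/24 - 5/32) - 1) = -28*(-43/96 - 1) = -28*(-139/96) = 973/24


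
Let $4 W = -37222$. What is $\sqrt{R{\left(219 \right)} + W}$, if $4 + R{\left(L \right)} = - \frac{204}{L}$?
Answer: $\frac{i \sqrt{198461158}}{146} \approx 96.491 i$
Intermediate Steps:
$W = - \frac{18611}{2}$ ($W = \frac{1}{4} \left(-37222\right) = - \frac{18611}{2} \approx -9305.5$)
$R{\left(L \right)} = -4 - \frac{204}{L}$
$\sqrt{R{\left(219 \right)} + W} = \sqrt{\left(-4 - \frac{204}{219}\right) - \frac{18611}{2}} = \sqrt{\left(-4 - \frac{68}{73}\right) - \frac{18611}{2}} = \sqrt{- \frac{360}{73} - \frac{18611}{2}} = \sqrt{- \frac{1359323}{146}} = \frac{i \sqrt{198461158}}{146}$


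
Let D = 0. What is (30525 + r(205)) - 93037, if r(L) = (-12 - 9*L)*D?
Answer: -62512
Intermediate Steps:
r(L) = 0 (r(L) = (-12 - 9*L)*0 = 0)
(30525 + r(205)) - 93037 = (30525 + 0) - 93037 = 30525 - 93037 = -62512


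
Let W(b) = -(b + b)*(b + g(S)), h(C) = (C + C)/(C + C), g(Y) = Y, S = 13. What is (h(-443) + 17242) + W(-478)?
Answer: -427297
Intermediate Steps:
h(C) = 1 (h(C) = (2*C)/((2*C)) = (2*C)*(1/(2*C)) = 1)
W(b) = -2*b*(13 + b) (W(b) = -(b + b)*(b + 13) = -2*b*(13 + b))
(h(-443) + 17242) + W(-478) = (1 + 17242) - 2*(-478)*(13 - 478) = 17243 - 2*(-478)*(-465) = 17243 - 444540 = -427297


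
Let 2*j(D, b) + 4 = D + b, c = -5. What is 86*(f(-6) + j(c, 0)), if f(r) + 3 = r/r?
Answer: -559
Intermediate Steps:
j(D, b) = -2 + D/2 + b/2 (j(D, b) = -2 + (D + b)/2 = -2 + (D/2 + b/2) = -2 + D/2 + b/2)
f(r) = -2 (f(r) = -3 + r/r = -3 + 1 = -2)
86*(f(-6) + j(c, 0)) = 86*(-2 + (-2 + (1/2)*(-5) + (1/2)*0)) = 86*(-2 + (-2 - 5/2 + 0)) = 86*(-2 - 9/2) = 86*(-13/2) = -559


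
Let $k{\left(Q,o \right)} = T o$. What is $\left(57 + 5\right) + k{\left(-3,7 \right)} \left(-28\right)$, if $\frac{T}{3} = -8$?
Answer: $4766$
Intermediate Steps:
$T = -24$ ($T = 3 \left(-8\right) = -24$)
$k{\left(Q,o \right)} = - 24 o$
$\left(57 + 5\right) + k{\left(-3,7 \right)} \left(-28\right) = \left(57 + 5\right) + \left(-24\right) 7 \left(-28\right) = 62 - -4704 = 62 + 4704 = 4766$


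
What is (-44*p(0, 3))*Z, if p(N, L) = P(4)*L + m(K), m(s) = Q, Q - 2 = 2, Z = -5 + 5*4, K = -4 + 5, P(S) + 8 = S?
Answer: 5280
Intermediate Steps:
P(S) = -8 + S
K = 1
Z = 15 (Z = -5 + 20 = 15)
Q = 4 (Q = 2 + 2 = 4)
m(s) = 4
p(N, L) = 4 - 4*L (p(N, L) = (-8 + 4)*L + 4 = -4*L + 4 = 4 - 4*L)
(-44*p(0, 3))*Z = -44*(4 - 4*3)*15 = -44*(4 - 12)*15 = -44*(-8)*15 = 352*15 = 5280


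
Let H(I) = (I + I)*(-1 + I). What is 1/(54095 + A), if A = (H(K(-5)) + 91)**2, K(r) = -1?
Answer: 1/63120 ≈ 1.5843e-5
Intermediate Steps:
H(I) = 2*I*(-1 + I) (H(I) = (2*I)*(-1 + I) = 2*I*(-1 + I))
A = 9025 (A = (2*(-1)*(-1 - 1) + 91)**2 = (2*(-1)*(-2) + 91)**2 = (4 + 91)**2 = 95**2 = 9025)
1/(54095 + A) = 1/(54095 + 9025) = 1/63120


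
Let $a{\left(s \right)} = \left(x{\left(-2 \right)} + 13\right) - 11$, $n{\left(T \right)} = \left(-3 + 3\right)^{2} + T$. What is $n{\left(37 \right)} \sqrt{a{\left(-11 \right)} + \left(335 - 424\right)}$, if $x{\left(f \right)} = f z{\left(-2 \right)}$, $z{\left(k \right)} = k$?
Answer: $37 i \sqrt{83} \approx 337.09 i$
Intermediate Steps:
$x{\left(f \right)} = - 2 f$ ($x{\left(f \right)} = f \left(-2\right) = - 2 f$)
$n{\left(T \right)} = T$ ($n{\left(T \right)} = 0^{2} + T = 0 + T = T$)
$a{\left(s \right)} = 6$ ($a{\left(s \right)} = \left(\left(-2\right) \left(-2\right) + 13\right) - 11 = \left(4 + 13\right) - 11 = 17 - 11 = 6$)
$n{\left(37 \right)} \sqrt{a{\left(-11 \right)} + \left(335 - 424\right)} = 37 \sqrt{6 + \left(335 - 424\right)} = 37 \sqrt{6 - 89} = 37 \sqrt{-83} = 37 i \sqrt{83}$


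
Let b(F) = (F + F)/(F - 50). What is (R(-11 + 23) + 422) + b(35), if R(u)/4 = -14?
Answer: 1084/3 ≈ 361.33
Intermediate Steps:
b(F) = 2*F/(-50 + F) (b(F) = (2*F)/(-50 + F) = 2*F/(-50 + F))
R(u) = -56 (R(u) = 4*(-14) = -56)
(R(-11 + 23) + 422) + b(35) = (-56 + 422) + 2*35/(-50 + 35) = 366 + 2*35/(-15) = 366 + 2*35*(-1/15) = 366 - 14/3 = 1084/3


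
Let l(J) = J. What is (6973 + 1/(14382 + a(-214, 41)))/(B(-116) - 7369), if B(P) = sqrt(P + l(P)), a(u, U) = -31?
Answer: -737412322356/779293641943 - 200139048*I*sqrt(58)/779293641943 ≈ -0.94626 - 0.0019559*I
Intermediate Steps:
B(P) = sqrt(2)*sqrt(P) (B(P) = sqrt(P + P) = sqrt(2*P) = sqrt(2)*sqrt(P))
(6973 + 1/(14382 + a(-214, 41)))/(B(-116) - 7369) = (6973 + 1/(14382 - 31))/(sqrt(2)*sqrt(-116) - 7369) = (6973 + 1/14351)/(sqrt(2)*(2*I*sqrt(29)) - 7369) = (6973 + 1/14351)/(2*I*sqrt(58) - 7369) = 100069524/(14351*(-7369 + 2*I*sqrt(58)))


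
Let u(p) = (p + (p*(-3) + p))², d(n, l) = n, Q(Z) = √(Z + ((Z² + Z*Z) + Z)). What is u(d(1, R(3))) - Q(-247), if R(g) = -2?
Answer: 1 - 2*√30381 ≈ -347.60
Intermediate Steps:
Q(Z) = √(2*Z + 2*Z²) (Q(Z) = √(Z + ((Z² + Z²) + Z)) = √(Z + (2*Z² + Z)) = √(Z + (Z + 2*Z²)) = √(2*Z + 2*Z²))
u(p) = p² (u(p) = (p + (-3*p + p))² = (p - 2*p)² = (-p)² = p²)
u(d(1, R(3))) - Q(-247) = 1² - √2*√(-247*(1 - 247)) = 1 - √2*√(-247*(-246)) = 1 - √2*√60762 = 1 - 2*√30381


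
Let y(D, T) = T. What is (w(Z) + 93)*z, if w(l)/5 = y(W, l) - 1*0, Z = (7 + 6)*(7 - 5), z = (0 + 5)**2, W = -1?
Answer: 5575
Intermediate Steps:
z = 25 (z = 5**2 = 25)
Z = 26 (Z = 13*2 = 26)
w(l) = 5*l (w(l) = 5*(l - 1*0) = 5*(l + 0) = 5*l)
(w(Z) + 93)*z = (5*26 + 93)*25 = (130 + 93)*25 = 223*25 = 5575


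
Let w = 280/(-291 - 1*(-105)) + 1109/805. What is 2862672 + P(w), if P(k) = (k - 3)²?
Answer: 16044667894166164/5604768225 ≈ 2.8627e+6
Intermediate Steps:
w = -9563/74865 (w = 280/(-291 + 105) + 1109*(1/805) = 280/(-186) + 1109/805 = 280*(-1/186) + 1109/805 = -140/93 + 1109/805 = -9563/74865 ≈ -0.12774)
P(k) = (-3 + k)²
2862672 + P(w) = 2862672 + (-3 - 9563/74865)² = 2862672 + (-234158/74865)² = 2862672 + 54829968964/5604768225 = 16044667894166164/5604768225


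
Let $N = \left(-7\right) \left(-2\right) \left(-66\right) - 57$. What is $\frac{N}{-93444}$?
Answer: $\frac{327}{31148} \approx 0.010498$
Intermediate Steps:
$N = -981$ ($N = 14 \left(-66\right) - 57 = -924 - 57 = -981$)
$\frac{N}{-93444} = - \frac{981}{-93444} = \left(-981\right) \left(- \frac{1}{93444}\right) = \frac{327}{31148}$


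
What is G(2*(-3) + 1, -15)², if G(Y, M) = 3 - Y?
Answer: 64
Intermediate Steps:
G(2*(-3) + 1, -15)² = (3 - (2*(-3) + 1))² = (3 - (-6 + 1))² = (3 - 1*(-5))² = (3 + 5)² = 8² = 64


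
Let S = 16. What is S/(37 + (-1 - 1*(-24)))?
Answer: 4/15 ≈ 0.26667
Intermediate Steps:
S/(37 + (-1 - 1*(-24))) = 16/(37 + (-1 - 1*(-24))) = 16/(37 + (-1 + 24)) = 16/(37 + 23) = 16/60 = (1/60)*16 = 4/15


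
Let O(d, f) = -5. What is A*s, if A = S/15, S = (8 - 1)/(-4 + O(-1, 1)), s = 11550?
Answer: -5390/9 ≈ -598.89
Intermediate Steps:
S = -7/9 (S = (8 - 1)/(-4 - 5) = 7/(-9) = 7*(-1/9) = -7/9 ≈ -0.77778)
A = -7/135 (A = -7/9/15 = -7/9*1/15 = -7/135 ≈ -0.051852)
A*s = -7/135*11550 = -5390/9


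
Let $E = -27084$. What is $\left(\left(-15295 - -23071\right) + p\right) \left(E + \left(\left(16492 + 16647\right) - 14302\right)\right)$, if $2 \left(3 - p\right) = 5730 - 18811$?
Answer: $- \frac{236185833}{2} \approx -1.1809 \cdot 10^{8}$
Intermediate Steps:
$p = \frac{13087}{2}$ ($p = 3 - \frac{5730 - 18811}{2} = 3 - - \frac{13081}{2} = 3 + \frac{13081}{2} = \frac{13087}{2} \approx 6543.5$)
$\left(\left(-15295 - -23071\right) + p\right) \left(E + \left(\left(16492 + 16647\right) - 14302\right)\right) = \left(\left(-15295 - -23071\right) + \frac{13087}{2}\right) \left(-27084 + \left(\left(16492 + 16647\right) - 14302\right)\right) = \left(\left(-15295 + 23071\right) + \frac{13087}{2}\right) \left(-27084 + \left(33139 - 14302\right)\right) = \left(7776 + \frac{13087}{2}\right) \left(-27084 + 18837\right) = \frac{28639}{2} \left(-8247\right) = - \frac{236185833}{2}$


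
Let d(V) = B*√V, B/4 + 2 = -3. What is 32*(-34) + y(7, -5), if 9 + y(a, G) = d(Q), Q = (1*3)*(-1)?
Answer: -1097 - 20*I*√3 ≈ -1097.0 - 34.641*I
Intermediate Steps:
B = -20 (B = -8 + 4*(-3) = -8 - 12 = -20)
Q = -3 (Q = 3*(-1) = -3)
d(V) = -20*√V
y(a, G) = -9 - 20*I*√3
32*(-34) + y(7, -5) = 32*(-34) + (-9 - 20*I*√3) = -1088 + (-9 - 20*I*√3) = -1097 - 20*I*√3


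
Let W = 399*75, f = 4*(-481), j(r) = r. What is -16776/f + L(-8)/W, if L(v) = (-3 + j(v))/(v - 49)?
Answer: 7153815941/820453725 ≈ 8.7193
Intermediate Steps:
L(v) = (-3 + v)/(-49 + v) (L(v) = (-3 + v)/(v - 49) = (-3 + v)/(-49 + v))
f = -1924
W = 29925
-16776/f + L(-8)/W = -16776/(-1924) + ((-3 - 8)/(-49 - 8))/29925 = -16776*(-1/1924) + (-11/(-57))*(1/29925) = 4194/481 - 1/57*(-11)*(1/29925) = 4194/481 + (11/57)*(1/29925) = 4194/481 + 11/1705725 = 7153815941/820453725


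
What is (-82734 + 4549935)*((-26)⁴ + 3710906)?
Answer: 18618766638282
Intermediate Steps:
(-82734 + 4549935)*((-26)⁴ + 3710906) = 4467201*(456976 + 3710906) = 4467201*4167882 = 18618766638282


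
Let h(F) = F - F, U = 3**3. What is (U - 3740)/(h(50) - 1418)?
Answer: 3713/1418 ≈ 2.6185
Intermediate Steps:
U = 27
h(F) = 0
(U - 3740)/(h(50) - 1418) = (27 - 3740)/(0 - 1418) = -3713/(-1418) = -3713*(-1/1418) = 3713/1418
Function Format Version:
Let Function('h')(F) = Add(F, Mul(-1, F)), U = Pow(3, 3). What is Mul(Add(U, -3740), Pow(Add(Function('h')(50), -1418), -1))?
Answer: Rational(3713, 1418) ≈ 2.6185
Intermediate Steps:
U = 27
Function('h')(F) = 0
Mul(Add(U, -3740), Pow(Add(Function('h')(50), -1418), -1)) = Mul(Add(27, -3740), Pow(Add(0, -1418), -1)) = Mul(-3713, Pow(-1418, -1)) = Mul(-3713, Rational(-1, 1418)) = Rational(3713, 1418)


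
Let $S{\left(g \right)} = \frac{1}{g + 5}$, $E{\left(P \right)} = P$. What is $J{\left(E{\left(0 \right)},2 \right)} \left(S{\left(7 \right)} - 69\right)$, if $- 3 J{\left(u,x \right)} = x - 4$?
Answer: $- \frac{827}{18} \approx -45.944$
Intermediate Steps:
$S{\left(g \right)} = \frac{1}{5 + g}$
$J{\left(u,x \right)} = \frac{4}{3} - \frac{x}{3}$ ($J{\left(u,x \right)} = - \frac{x - 4}{3} = - \frac{-4 + x}{3} = \frac{4}{3} - \frac{x}{3}$)
$J{\left(E{\left(0 \right)},2 \right)} \left(S{\left(7 \right)} - 69\right) = \left(\frac{4}{3} - \frac{2}{3}\right) \left(\frac{1}{5 + 7} - 69\right) = \left(\frac{4}{3} - \frac{2}{3}\right) \left(\frac{1}{12} - 69\right) = \frac{2 \left(\frac{1}{12} - 69\right)}{3} = \frac{2}{3} \left(- \frac{827}{12}\right) = - \frac{827}{18}$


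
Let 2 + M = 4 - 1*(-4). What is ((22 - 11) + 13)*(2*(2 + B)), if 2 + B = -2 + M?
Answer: 192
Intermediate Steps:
M = 6 (M = -2 + (4 - 1*(-4)) = -2 + (4 + 4) = -2 + 8 = 6)
B = 2 (B = -2 + (-2 + 6) = -2 + 4 = 2)
((22 - 11) + 13)*(2*(2 + B)) = ((22 - 11) + 13)*(2*(2 + 2)) = (11 + 13)*(2*4) = 24*8 = 192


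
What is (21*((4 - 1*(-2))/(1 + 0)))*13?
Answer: 1638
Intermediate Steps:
(21*((4 - 1*(-2))/(1 + 0)))*13 = (21*((4 + 2)/1))*13 = (21*(6*1))*13 = (21*6)*13 = 126*13 = 1638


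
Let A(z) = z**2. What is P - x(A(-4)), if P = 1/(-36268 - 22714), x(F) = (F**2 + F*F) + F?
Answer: -31142497/58982 ≈ -528.00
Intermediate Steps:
x(F) = F + 2*F**2 (x(F) = (F**2 + F**2) + F = 2*F**2 + F = F + 2*F**2)
P = -1/58982 (P = 1/(-58982) = -1/58982 ≈ -1.6954e-5)
P - x(A(-4)) = -1/58982 - (-4)**2*(1 + 2*(-4)**2) = -1/58982 - 16*(1 + 2*16) = -1/58982 - 16*(1 + 32) = -1/58982 - 16*33 = -1/58982 - 1*528 = -1/58982 - 528 = -31142497/58982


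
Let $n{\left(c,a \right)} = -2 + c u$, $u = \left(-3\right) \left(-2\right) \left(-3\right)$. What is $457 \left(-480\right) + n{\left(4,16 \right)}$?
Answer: $-219434$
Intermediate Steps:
$u = -18$ ($u = 6 \left(-3\right) = -18$)
$n{\left(c,a \right)} = -2 - 18 c$ ($n{\left(c,a \right)} = -2 + c \left(-18\right) = -2 - 18 c$)
$457 \left(-480\right) + n{\left(4,16 \right)} = 457 \left(-480\right) - 74 = -219360 - 74 = -219434$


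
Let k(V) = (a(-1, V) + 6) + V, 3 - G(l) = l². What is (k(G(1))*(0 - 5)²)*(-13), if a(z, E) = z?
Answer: -2275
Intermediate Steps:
G(l) = 3 - l²
k(V) = 5 + V (k(V) = (-1 + 6) + V = 5 + V)
(k(G(1))*(0 - 5)²)*(-13) = ((5 + (3 - 1*1²))*(0 - 5)²)*(-13) = ((5 + (3 - 1*1))*(-5)²)*(-13) = ((5 + (3 - 1))*25)*(-13) = ((5 + 2)*25)*(-13) = (7*25)*(-13) = 175*(-13) = -2275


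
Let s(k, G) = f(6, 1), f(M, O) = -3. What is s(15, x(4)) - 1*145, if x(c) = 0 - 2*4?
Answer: -148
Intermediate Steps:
x(c) = -8 (x(c) = 0 - 8 = -8)
s(k, G) = -3
s(15, x(4)) - 1*145 = -3 - 1*145 = -3 - 145 = -148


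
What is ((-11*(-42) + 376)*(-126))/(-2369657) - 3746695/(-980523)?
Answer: 8981913496139/2323503190611 ≈ 3.8657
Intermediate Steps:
((-11*(-42) + 376)*(-126))/(-2369657) - 3746695/(-980523) = ((462 + 376)*(-126))*(-1/2369657) - 3746695*(-1/980523) = (838*(-126))*(-1/2369657) + 3746695/980523 = -105588*(-1/2369657) + 3746695/980523 = 105588/2369657 + 3746695/980523 = 8981913496139/2323503190611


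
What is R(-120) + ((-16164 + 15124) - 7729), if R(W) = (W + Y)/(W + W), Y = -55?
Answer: -420877/48 ≈ -8768.3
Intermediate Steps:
R(W) = (-55 + W)/(2*W) (R(W) = (W - 55)/(W + W) = (-55 + W)/((2*W)) = (-55 + W)*(1/(2*W)) = (-55 + W)/(2*W))
R(-120) + ((-16164 + 15124) - 7729) = (½)*(-55 - 120)/(-120) + ((-16164 + 15124) - 7729) = (½)*(-1/120)*(-175) + (-1040 - 7729) = 35/48 - 8769 = -420877/48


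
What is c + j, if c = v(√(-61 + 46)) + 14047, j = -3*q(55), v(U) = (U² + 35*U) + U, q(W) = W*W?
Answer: 4957 + 36*I*√15 ≈ 4957.0 + 139.43*I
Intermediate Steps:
q(W) = W²
v(U) = U² + 36*U
j = -9075 (j = -3*55² = -3*3025 = -9075)
c = 14047 + I*√15*(36 + I*√15) (c = √(-61 + 46)*(36 + √(-61 + 46)) + 14047 = √(-15)*(36 + √(-15)) + 14047 = (I*√15)*(36 + I*√15) + 14047 = I*√15*(36 + I*√15) + 14047 = 14047 + I*√15*(36 + I*√15) ≈ 14032.0 + 139.43*I)
c + j = (14032 + 36*I*√15) - 9075 = 4957 + 36*I*√15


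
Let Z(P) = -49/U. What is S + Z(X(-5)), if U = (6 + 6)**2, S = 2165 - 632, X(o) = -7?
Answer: 220703/144 ≈ 1532.7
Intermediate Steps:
S = 1533
U = 144 (U = 12**2 = 144)
Z(P) = -49/144
S + Z(X(-5)) = 1533 - 49/144 = 220703/144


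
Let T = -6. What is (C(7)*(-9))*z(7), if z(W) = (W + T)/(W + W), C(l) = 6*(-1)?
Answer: 27/7 ≈ 3.8571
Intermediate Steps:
C(l) = -6
z(W) = (-6 + W)/(2*W) (z(W) = (W - 6)/(W + W) = (-6 + W)/((2*W)) = (-6 + W)*(1/(2*W)) = (-6 + W)/(2*W))
(C(7)*(-9))*z(7) = (-6*(-9))*((½)*(-6 + 7)/7) = 54*((½)*(⅐)*1) = 54*(1/14) = 27/7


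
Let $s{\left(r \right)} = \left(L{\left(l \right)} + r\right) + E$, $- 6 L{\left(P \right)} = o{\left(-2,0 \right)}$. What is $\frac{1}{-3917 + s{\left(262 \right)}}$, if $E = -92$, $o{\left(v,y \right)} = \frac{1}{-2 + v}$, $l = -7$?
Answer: $- \frac{24}{89927} \approx -0.00026688$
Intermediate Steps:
$L{\left(P \right)} = \frac{1}{24}$ ($L{\left(P \right)} = - \frac{1}{6 \left(-2 - 2\right)} = - \frac{1}{6 \left(-4\right)} = \left(- \frac{1}{6}\right) \left(- \frac{1}{4}\right) = \frac{1}{24}$)
$s{\left(r \right)} = - \frac{2207}{24} + r$ ($s{\left(r \right)} = \left(\frac{1}{24} + r\right) - 92 = - \frac{2207}{24} + r$)
$\frac{1}{-3917 + s{\left(262 \right)}} = \frac{1}{-3917 + \left(- \frac{2207}{24} + 262\right)} = \frac{1}{-3917 + \frac{4081}{24}} = \frac{1}{- \frac{89927}{24}} = - \frac{24}{89927}$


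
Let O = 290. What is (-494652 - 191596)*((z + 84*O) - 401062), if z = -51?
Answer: 258545992744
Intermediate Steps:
(-494652 - 191596)*((z + 84*O) - 401062) = (-494652 - 191596)*((-51 + 84*290) - 401062) = -686248*((-51 + 24360) - 401062) = -686248*(24309 - 401062) = -686248*(-376753) = 258545992744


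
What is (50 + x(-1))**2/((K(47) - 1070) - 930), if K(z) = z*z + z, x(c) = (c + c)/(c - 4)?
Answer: 3969/400 ≈ 9.9225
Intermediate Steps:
x(c) = 2*c/(-4 + c) (x(c) = (2*c)/(-4 + c) = 2*c/(-4 + c))
K(z) = z + z**2 (K(z) = z**2 + z = z + z**2)
(50 + x(-1))**2/((K(47) - 1070) - 930) = (50 + 2*(-1)/(-4 - 1))**2/((47*(1 + 47) - 1070) - 930) = (50 + 2*(-1)/(-5))**2/((47*48 - 1070) - 930) = (50 + 2*(-1)*(-1/5))**2/((2256 - 1070) - 930) = (50 + 2/5)**2/(1186 - 930) = (252/5)**2/256 = (63504/25)*(1/256) = 3969/400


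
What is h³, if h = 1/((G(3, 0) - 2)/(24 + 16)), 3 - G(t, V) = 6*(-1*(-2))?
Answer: -64000/1331 ≈ -48.084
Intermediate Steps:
G(t, V) = -9 (G(t, V) = 3 - 6*(-1*(-2)) = 3 - 6*2 = 3 - 1*12 = 3 - 12 = -9)
h = -40/11 (h = 1/((-9 - 2)/(24 + 16)) = 1/(-11/40) = -40/11 ≈ -3.6364)
h³ = (-40/11)³ = -64000/1331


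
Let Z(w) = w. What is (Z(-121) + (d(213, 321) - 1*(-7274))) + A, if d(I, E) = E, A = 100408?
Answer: 107882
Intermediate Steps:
(Z(-121) + (d(213, 321) - 1*(-7274))) + A = (-121 + (321 - 1*(-7274))) + 100408 = (-121 + (321 + 7274)) + 100408 = (-121 + 7595) + 100408 = 7474 + 100408 = 107882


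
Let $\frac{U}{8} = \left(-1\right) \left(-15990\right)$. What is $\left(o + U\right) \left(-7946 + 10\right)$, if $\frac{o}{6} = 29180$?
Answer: $-2404608000$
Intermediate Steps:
$o = 175080$ ($o = 6 \cdot 29180 = 175080$)
$U = 127920$ ($U = 8 \left(\left(-1\right) \left(-15990\right)\right) = 8 \cdot 15990 = 127920$)
$\left(o + U\right) \left(-7946 + 10\right) = \left(175080 + 127920\right) \left(-7946 + 10\right) = 303000 \left(-7936\right) = -2404608000$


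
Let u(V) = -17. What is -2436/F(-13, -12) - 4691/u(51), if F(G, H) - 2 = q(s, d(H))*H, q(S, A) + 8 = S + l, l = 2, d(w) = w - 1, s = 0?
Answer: 152861/629 ≈ 243.02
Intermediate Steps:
d(w) = -1 + w
q(S, A) = -6 + S (q(S, A) = -8 + (S + 2) = -8 + (2 + S) = -6 + S)
F(G, H) = 2 - 6*H (F(G, H) = 2 + (-6 + 0)*H = 2 - 6*H)
-2436/F(-13, -12) - 4691/u(51) = -2436/(2 - 6*(-12)) - 4691/(-17) = -2436/(2 + 72) - 4691*(-1/17) = -2436/74 + 4691/17 = -2436*1/74 + 4691/17 = -1218/37 + 4691/17 = 152861/629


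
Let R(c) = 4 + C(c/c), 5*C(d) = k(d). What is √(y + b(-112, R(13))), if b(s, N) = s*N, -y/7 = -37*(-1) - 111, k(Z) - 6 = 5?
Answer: 21*I*√10/5 ≈ 13.282*I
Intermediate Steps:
k(Z) = 11 (k(Z) = 6 + 5 = 11)
C(d) = 11/5 (C(d) = (⅕)*11 = 11/5)
y = 518 (y = -7*(-37*(-1) - 111) = -7*(37 - 111) = -7*(-74) = 518)
R(c) = 31/5 (R(c) = 4 + 11/5 = 31/5)
b(s, N) = N*s
√(y + b(-112, R(13))) = √(518 + (31/5)*(-112)) = √(518 - 3472/5) = √(-882/5) = 21*I*√10/5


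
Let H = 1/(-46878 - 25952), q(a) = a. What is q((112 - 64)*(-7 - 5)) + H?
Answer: -41950081/72830 ≈ -576.00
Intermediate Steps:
H = -1/72830 (H = 1/(-72830) = -1/72830 ≈ -1.3731e-5)
q((112 - 64)*(-7 - 5)) + H = (112 - 64)*(-7 - 5) - 1/72830 = 48*(-12) - 1/72830 = -576 - 1/72830 = -41950081/72830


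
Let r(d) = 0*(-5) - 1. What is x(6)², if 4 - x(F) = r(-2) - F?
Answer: 121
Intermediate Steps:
r(d) = -1 (r(d) = 0 - 1 = -1)
x(F) = 5 + F (x(F) = 4 - (-1 - F) = 4 + (1 + F) = 5 + F)
x(6)² = (5 + 6)² = 11² = 121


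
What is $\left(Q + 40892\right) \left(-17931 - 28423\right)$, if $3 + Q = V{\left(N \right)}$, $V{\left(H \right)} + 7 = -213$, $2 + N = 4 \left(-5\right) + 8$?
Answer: $-1885170826$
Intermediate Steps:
$N = -14$ ($N = -2 + \left(4 \left(-5\right) + 8\right) = -2 + \left(-20 + 8\right) = -2 - 12 = -14$)
$V{\left(H \right)} = -220$ ($V{\left(H \right)} = -7 - 213 = -220$)
$Q = -223$ ($Q = -3 - 220 = -223$)
$\left(Q + 40892\right) \left(-17931 - 28423\right) = \left(-223 + 40892\right) \left(-17931 - 28423\right) = 40669 \left(-46354\right) = -1885170826$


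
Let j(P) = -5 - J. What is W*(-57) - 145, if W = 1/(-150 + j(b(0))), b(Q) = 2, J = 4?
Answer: -7666/53 ≈ -144.64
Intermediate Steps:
j(P) = -9 (j(P) = -5 - 1*4 = -5 - 4 = -9)
W = -1/159 (W = 1/(-150 - 9) = 1/(-159) = -1/159 ≈ -0.0062893)
W*(-57) - 145 = -1/159*(-57) - 145 = 19/53 - 145 = -7666/53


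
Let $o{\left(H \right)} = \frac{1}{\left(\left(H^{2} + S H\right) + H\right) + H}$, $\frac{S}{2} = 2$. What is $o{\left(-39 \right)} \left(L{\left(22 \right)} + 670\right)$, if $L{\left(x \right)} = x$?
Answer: $\frac{692}{1287} \approx 0.53768$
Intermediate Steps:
$S = 4$ ($S = 2 \cdot 2 = 4$)
$o{\left(H \right)} = \frac{1}{H^{2} + 6 H}$ ($o{\left(H \right)} = \frac{1}{\left(\left(H^{2} + 4 H\right) + H\right) + H} = \frac{1}{\left(H^{2} + 5 H\right) + H} = \frac{1}{H^{2} + 6 H}$)
$o{\left(-39 \right)} \left(L{\left(22 \right)} + 670\right) = \frac{1}{\left(-39\right) \left(6 - 39\right)} \left(22 + 670\right) = - \frac{1}{39 \left(-33\right)} 692 = \left(- \frac{1}{39}\right) \left(- \frac{1}{33}\right) 692 = \frac{1}{1287} \cdot 692 = \frac{692}{1287}$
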